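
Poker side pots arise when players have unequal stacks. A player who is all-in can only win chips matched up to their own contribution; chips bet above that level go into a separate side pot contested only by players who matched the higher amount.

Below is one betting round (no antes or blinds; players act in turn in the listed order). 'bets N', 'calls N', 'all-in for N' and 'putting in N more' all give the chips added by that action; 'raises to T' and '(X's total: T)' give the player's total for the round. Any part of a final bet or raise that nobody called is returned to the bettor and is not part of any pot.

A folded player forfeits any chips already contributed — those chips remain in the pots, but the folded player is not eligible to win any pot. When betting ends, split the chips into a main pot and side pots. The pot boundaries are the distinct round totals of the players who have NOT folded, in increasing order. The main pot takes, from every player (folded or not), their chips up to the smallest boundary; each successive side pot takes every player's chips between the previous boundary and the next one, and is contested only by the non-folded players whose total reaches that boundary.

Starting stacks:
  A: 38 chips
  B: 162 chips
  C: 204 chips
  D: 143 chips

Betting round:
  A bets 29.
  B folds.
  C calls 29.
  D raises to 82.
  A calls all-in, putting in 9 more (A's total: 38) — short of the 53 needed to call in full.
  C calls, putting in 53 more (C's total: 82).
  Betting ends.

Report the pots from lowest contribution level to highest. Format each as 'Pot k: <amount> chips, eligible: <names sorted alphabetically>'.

Contributions: A=38, C=82, D=82
Folded: B
Pot levels (distinct totals of non-folded players): 38, 82
Layer 1-38: 38 each from A, C, D = 38*3 = 114 chips; eligible A, C, D
Layer 39-82: 44 each from C, D = 44*2 = 88 chips; eligible C, D

Pot 1: 114 chips, eligible: A, C, D
Pot 2: 88 chips, eligible: C, D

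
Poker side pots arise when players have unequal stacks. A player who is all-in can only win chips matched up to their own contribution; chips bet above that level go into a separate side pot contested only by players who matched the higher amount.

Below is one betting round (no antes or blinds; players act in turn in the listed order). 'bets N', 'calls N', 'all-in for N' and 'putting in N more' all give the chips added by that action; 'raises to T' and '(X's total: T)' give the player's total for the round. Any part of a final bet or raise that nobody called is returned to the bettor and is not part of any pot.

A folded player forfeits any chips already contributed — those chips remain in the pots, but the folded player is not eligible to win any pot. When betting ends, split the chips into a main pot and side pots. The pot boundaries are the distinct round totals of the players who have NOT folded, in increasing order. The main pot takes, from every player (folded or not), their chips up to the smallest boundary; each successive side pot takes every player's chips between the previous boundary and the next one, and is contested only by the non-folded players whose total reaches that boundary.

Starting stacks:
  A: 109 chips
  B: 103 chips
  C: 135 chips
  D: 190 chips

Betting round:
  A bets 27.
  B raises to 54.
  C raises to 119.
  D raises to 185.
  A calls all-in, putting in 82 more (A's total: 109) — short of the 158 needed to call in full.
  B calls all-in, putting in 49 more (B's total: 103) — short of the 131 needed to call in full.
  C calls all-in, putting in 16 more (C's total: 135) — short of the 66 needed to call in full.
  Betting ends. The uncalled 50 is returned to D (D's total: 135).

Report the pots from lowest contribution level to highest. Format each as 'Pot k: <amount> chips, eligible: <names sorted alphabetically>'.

Pot 1: 412 chips, eligible: A, B, C, D
Pot 2: 18 chips, eligible: A, C, D
Pot 3: 52 chips, eligible: C, D

Derivation:
Contributions (after 50 returned to D): A=109, B=103, C=135, D=135
Pot levels (distinct totals of non-folded players): 103, 109, 135
Layer 1-103: 103 each from A, B, C, D = 103*4 = 412 chips; eligible A, B, C, D
Layer 104-109: 6 each from A, C, D = 6*3 = 18 chips; eligible A, C, D
Layer 110-135: 26 each from C, D = 26*2 = 52 chips; eligible C, D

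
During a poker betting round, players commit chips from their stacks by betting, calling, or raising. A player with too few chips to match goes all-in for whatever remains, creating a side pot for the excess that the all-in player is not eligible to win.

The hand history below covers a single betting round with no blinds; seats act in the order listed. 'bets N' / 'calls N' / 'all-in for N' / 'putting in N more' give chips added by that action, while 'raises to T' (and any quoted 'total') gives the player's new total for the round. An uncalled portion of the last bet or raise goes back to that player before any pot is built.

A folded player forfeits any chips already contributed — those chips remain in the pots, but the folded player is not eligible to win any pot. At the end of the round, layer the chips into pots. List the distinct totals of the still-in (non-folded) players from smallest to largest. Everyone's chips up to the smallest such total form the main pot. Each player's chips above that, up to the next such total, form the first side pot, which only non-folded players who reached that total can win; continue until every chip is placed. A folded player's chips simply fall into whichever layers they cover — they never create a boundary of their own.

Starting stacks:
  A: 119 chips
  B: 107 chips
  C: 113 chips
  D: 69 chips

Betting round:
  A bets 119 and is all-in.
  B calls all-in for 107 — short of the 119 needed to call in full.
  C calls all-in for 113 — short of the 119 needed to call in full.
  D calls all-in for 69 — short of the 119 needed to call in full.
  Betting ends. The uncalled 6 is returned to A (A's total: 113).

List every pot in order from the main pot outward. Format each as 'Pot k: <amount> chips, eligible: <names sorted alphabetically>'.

Pot 1: 276 chips, eligible: A, B, C, D
Pot 2: 114 chips, eligible: A, B, C
Pot 3: 12 chips, eligible: A, C

Derivation:
Contributions (after 6 returned to A): A=113, B=107, C=113, D=69
Pot levels (distinct totals of non-folded players): 69, 107, 113
Layer 1-69: 69 each from A, B, C, D = 69*4 = 276 chips; eligible A, B, C, D
Layer 70-107: 38 each from A, B, C = 38*3 = 114 chips; eligible A, B, C
Layer 108-113: 6 each from A, C = 6*2 = 12 chips; eligible A, C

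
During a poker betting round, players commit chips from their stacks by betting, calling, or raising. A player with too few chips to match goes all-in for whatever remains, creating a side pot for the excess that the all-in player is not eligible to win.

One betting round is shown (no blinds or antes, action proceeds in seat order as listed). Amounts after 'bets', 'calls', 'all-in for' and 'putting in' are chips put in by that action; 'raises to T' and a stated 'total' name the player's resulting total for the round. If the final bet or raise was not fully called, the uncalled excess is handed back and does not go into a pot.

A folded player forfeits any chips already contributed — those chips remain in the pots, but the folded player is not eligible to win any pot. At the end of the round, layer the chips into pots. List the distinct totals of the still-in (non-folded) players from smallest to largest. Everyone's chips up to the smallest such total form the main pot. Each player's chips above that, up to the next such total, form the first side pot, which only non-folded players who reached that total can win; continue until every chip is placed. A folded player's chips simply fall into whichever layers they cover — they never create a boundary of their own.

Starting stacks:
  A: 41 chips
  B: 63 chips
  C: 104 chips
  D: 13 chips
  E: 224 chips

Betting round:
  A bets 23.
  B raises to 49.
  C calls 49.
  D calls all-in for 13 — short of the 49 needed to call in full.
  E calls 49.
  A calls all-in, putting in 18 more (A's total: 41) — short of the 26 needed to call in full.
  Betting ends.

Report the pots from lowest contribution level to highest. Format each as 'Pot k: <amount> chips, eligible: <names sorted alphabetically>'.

Pot 1: 65 chips, eligible: A, B, C, D, E
Pot 2: 112 chips, eligible: A, B, C, E
Pot 3: 24 chips, eligible: B, C, E

Derivation:
Contributions: A=41, B=49, C=49, D=13, E=49
Pot levels (distinct totals of non-folded players): 13, 41, 49
Layer 1-13: 13 each from A, B, C, D, E = 13*5 = 65 chips; eligible A, B, C, D, E
Layer 14-41: 28 each from A, B, C, E = 28*4 = 112 chips; eligible A, B, C, E
Layer 42-49: 8 each from B, C, E = 8*3 = 24 chips; eligible B, C, E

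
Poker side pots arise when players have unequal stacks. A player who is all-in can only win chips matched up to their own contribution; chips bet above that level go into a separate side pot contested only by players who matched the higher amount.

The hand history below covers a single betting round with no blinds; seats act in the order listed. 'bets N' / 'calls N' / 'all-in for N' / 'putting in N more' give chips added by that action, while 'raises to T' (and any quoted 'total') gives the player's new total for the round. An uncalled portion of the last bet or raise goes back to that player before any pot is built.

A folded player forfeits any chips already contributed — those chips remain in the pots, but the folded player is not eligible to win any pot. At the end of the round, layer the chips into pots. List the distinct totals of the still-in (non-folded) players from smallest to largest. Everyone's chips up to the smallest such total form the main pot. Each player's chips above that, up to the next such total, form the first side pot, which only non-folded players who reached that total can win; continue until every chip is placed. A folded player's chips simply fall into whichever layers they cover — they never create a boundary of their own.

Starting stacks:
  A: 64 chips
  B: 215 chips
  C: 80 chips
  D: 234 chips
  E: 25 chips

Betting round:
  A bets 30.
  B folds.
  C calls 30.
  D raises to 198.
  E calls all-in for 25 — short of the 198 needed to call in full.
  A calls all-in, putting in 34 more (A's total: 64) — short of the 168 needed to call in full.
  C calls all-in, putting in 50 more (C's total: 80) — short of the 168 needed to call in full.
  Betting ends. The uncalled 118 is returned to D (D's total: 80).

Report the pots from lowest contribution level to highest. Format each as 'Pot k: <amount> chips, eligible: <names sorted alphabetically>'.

Contributions (after 118 returned to D): A=64, C=80, D=80, E=25
Folded: B
Pot levels (distinct totals of non-folded players): 25, 64, 80
Layer 1-25: 25 each from A, C, D, E = 25*4 = 100 chips; eligible A, C, D, E
Layer 26-64: 39 each from A, C, D = 39*3 = 117 chips; eligible A, C, D
Layer 65-80: 16 each from C, D = 16*2 = 32 chips; eligible C, D

Pot 1: 100 chips, eligible: A, C, D, E
Pot 2: 117 chips, eligible: A, C, D
Pot 3: 32 chips, eligible: C, D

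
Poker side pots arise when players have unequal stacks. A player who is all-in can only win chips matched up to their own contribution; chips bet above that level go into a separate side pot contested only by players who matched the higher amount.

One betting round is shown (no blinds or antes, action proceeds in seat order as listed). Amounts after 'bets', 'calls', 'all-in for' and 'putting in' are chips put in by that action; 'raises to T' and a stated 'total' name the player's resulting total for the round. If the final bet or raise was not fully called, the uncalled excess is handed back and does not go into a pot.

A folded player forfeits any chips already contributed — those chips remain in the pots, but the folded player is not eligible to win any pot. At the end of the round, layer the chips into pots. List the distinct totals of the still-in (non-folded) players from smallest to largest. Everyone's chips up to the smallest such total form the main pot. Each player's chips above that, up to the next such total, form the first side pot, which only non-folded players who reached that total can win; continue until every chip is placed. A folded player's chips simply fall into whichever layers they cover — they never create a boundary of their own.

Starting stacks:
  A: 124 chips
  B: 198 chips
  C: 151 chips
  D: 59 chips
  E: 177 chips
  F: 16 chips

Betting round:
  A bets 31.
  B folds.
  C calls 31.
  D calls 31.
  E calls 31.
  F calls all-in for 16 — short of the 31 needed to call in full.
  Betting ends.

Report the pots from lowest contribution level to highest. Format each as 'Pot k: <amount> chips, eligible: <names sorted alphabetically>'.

Contributions: A=31, C=31, D=31, E=31, F=16
Folded: B
Pot levels (distinct totals of non-folded players): 16, 31
Layer 1-16: 16 each from A, C, D, E, F = 16*5 = 80 chips; eligible A, C, D, E, F
Layer 17-31: 15 each from A, C, D, E = 15*4 = 60 chips; eligible A, C, D, E

Pot 1: 80 chips, eligible: A, C, D, E, F
Pot 2: 60 chips, eligible: A, C, D, E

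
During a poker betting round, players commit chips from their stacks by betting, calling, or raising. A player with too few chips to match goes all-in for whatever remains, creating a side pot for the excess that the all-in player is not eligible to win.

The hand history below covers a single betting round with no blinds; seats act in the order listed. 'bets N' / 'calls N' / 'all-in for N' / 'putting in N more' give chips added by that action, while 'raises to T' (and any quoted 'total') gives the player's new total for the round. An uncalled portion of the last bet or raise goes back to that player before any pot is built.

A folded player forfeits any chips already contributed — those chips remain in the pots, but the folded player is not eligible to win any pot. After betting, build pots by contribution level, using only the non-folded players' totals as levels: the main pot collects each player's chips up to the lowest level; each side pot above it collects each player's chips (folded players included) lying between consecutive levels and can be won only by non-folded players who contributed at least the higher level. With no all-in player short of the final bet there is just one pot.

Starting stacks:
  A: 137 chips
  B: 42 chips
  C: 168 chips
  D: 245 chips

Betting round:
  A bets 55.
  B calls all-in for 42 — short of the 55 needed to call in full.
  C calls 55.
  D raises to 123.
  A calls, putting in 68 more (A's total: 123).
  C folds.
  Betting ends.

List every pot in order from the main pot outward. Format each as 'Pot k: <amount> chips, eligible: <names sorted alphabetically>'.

Pot 1: 168 chips, eligible: A, B, D
Pot 2: 175 chips, eligible: A, D

Derivation:
Contributions: A=123, B=42, C=55, D=123
Folded: C
Pot levels (distinct totals of non-folded players): 42, 123
Layer 1-42: 42 each from A, B, C, D = 42*4 = 168 chips; eligible A, B, D
Layer 43-123: A 81 + C 13 + D 81 = 175 chips; eligible A, D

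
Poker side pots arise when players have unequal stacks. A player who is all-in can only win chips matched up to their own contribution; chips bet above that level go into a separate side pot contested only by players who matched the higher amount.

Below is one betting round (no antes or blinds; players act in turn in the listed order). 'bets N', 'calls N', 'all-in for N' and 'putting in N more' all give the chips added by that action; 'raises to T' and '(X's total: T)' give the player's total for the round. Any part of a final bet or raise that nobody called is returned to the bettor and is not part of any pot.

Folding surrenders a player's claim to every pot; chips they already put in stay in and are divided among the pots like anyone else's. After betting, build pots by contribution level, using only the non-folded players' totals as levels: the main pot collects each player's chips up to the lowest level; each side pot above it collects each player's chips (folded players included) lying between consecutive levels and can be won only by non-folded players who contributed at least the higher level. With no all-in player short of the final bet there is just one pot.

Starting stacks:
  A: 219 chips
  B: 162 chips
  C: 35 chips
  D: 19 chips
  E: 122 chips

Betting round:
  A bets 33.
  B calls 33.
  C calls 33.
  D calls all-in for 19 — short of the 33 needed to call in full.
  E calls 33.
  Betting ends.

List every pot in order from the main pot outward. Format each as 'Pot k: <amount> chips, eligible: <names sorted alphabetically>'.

Pot 1: 95 chips, eligible: A, B, C, D, E
Pot 2: 56 chips, eligible: A, B, C, E

Derivation:
Contributions: A=33, B=33, C=33, D=19, E=33
Pot levels (distinct totals of non-folded players): 19, 33
Layer 1-19: 19 each from A, B, C, D, E = 19*5 = 95 chips; eligible A, B, C, D, E
Layer 20-33: 14 each from A, B, C, E = 14*4 = 56 chips; eligible A, B, C, E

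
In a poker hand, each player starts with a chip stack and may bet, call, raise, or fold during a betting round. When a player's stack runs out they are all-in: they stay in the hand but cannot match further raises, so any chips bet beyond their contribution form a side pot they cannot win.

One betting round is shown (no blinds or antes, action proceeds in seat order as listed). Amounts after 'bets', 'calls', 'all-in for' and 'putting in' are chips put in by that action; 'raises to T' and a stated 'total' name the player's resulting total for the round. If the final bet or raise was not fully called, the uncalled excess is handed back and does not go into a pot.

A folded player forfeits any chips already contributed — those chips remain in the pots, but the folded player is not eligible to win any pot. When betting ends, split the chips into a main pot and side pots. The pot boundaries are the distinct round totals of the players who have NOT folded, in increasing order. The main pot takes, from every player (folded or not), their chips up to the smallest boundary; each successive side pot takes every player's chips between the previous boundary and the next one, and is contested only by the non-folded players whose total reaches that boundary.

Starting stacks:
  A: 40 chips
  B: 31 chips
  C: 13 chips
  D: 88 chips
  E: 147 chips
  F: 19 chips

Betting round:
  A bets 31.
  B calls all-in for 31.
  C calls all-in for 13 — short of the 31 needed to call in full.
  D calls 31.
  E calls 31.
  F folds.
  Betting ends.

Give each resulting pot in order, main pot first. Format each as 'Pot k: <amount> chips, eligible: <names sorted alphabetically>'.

Contributions: A=31, B=31, C=13, D=31, E=31
Folded: F
Pot levels (distinct totals of non-folded players): 13, 31
Layer 1-13: 13 each from A, B, C, D, E = 13*5 = 65 chips; eligible A, B, C, D, E
Layer 14-31: 18 each from A, B, D, E = 18*4 = 72 chips; eligible A, B, D, E

Pot 1: 65 chips, eligible: A, B, C, D, E
Pot 2: 72 chips, eligible: A, B, D, E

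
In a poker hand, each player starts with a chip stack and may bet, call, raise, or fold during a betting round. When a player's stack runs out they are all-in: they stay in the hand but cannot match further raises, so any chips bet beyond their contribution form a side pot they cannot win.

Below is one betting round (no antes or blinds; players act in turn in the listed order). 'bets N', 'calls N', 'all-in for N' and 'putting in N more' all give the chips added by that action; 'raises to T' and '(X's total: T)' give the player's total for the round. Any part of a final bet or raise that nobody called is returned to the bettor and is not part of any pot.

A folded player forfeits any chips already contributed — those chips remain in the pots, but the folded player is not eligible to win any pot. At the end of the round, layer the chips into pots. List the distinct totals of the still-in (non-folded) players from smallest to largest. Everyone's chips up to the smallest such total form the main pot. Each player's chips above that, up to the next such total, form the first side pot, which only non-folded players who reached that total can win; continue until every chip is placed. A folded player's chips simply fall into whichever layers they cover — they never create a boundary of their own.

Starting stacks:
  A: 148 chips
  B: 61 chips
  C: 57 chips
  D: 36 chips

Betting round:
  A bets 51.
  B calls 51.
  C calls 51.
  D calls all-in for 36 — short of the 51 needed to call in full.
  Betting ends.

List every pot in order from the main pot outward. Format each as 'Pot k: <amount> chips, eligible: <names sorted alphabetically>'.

Contributions: A=51, B=51, C=51, D=36
Pot levels (distinct totals of non-folded players): 36, 51
Layer 1-36: 36 each from A, B, C, D = 36*4 = 144 chips; eligible A, B, C, D
Layer 37-51: 15 each from A, B, C = 15*3 = 45 chips; eligible A, B, C

Pot 1: 144 chips, eligible: A, B, C, D
Pot 2: 45 chips, eligible: A, B, C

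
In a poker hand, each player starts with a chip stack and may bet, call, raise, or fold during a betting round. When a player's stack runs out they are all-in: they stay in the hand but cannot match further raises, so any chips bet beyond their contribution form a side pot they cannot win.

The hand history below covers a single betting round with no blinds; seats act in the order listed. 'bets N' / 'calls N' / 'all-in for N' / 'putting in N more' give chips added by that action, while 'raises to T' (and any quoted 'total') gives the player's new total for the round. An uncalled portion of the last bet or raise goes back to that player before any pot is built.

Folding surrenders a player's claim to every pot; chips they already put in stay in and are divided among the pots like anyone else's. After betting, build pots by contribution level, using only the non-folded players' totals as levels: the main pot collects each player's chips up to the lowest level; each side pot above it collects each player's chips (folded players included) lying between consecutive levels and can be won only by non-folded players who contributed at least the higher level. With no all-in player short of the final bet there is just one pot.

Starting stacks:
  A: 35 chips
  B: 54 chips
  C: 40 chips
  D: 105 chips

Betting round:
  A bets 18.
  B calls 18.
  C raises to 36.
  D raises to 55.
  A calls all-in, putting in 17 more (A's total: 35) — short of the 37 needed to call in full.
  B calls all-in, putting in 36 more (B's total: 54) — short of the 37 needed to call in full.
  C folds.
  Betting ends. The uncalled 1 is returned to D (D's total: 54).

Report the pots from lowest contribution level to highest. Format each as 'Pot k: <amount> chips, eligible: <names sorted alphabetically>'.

Pot 1: 140 chips, eligible: A, B, D
Pot 2: 39 chips, eligible: B, D

Derivation:
Contributions (after 1 returned to D): A=35, B=54, C=36, D=54
Folded: C
Pot levels (distinct totals of non-folded players): 35, 54
Layer 1-35: 35 each from A, B, C, D = 35*4 = 140 chips; eligible A, B, D
Layer 36-54: B 19 + C 1 + D 19 = 39 chips; eligible B, D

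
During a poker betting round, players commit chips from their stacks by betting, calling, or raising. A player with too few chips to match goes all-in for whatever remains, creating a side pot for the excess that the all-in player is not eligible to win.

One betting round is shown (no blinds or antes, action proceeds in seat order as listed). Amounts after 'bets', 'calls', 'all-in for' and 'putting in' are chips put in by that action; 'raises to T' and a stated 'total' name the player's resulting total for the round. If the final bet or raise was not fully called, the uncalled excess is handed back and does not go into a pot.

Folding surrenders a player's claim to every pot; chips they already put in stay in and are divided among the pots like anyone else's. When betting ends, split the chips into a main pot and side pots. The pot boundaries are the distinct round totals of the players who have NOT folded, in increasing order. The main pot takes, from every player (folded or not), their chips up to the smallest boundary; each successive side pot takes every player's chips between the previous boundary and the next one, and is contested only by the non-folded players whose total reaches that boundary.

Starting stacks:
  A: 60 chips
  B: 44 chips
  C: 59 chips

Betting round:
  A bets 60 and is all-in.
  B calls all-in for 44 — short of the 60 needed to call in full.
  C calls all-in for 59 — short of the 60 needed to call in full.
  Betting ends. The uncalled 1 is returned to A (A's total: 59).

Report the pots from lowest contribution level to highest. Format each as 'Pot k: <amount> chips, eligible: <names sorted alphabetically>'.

Pot 1: 132 chips, eligible: A, B, C
Pot 2: 30 chips, eligible: A, C

Derivation:
Contributions (after 1 returned to A): A=59, B=44, C=59
Pot levels (distinct totals of non-folded players): 44, 59
Layer 1-44: 44 each from A, B, C = 44*3 = 132 chips; eligible A, B, C
Layer 45-59: 15 each from A, C = 15*2 = 30 chips; eligible A, C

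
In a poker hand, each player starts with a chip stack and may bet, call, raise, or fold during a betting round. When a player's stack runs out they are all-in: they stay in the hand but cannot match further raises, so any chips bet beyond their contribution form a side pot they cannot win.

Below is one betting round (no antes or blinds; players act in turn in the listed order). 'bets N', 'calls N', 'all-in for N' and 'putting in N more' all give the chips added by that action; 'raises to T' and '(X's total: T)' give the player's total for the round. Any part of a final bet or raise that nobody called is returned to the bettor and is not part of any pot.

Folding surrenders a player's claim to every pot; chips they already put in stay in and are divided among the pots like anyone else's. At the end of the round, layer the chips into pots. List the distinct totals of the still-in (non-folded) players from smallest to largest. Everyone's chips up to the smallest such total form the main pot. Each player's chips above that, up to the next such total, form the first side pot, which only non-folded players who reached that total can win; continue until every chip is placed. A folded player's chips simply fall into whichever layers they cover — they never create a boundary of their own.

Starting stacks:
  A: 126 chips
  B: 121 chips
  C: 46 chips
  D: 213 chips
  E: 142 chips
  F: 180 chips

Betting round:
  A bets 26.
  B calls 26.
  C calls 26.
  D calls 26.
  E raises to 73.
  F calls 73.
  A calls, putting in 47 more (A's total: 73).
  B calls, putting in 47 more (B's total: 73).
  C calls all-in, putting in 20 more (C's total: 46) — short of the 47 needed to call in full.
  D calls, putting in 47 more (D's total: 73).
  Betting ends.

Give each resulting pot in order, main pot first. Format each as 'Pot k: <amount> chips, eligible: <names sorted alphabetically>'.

Contributions: A=73, B=73, C=46, D=73, E=73, F=73
Pot levels (distinct totals of non-folded players): 46, 73
Layer 1-46: 46 each from A, B, C, D, E, F = 46*6 = 276 chips; eligible A, B, C, D, E, F
Layer 47-73: 27 each from A, B, D, E, F = 27*5 = 135 chips; eligible A, B, D, E, F

Pot 1: 276 chips, eligible: A, B, C, D, E, F
Pot 2: 135 chips, eligible: A, B, D, E, F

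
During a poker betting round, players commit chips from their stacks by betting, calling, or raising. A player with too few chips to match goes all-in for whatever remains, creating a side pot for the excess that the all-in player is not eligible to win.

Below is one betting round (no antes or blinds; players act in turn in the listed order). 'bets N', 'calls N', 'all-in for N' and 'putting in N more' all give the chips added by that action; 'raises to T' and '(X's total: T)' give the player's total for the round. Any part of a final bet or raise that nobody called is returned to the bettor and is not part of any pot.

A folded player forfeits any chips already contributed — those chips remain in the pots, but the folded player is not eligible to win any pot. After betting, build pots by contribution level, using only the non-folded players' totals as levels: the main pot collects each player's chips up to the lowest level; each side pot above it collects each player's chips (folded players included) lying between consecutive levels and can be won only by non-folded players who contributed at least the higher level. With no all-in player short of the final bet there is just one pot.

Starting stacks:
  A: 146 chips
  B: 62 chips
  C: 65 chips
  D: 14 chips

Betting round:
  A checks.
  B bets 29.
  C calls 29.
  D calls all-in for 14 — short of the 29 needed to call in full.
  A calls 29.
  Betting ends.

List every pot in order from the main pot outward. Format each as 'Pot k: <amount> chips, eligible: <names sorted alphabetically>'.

Contributions: A=29, B=29, C=29, D=14
Pot levels (distinct totals of non-folded players): 14, 29
Layer 1-14: 14 each from A, B, C, D = 14*4 = 56 chips; eligible A, B, C, D
Layer 15-29: 15 each from A, B, C = 15*3 = 45 chips; eligible A, B, C

Pot 1: 56 chips, eligible: A, B, C, D
Pot 2: 45 chips, eligible: A, B, C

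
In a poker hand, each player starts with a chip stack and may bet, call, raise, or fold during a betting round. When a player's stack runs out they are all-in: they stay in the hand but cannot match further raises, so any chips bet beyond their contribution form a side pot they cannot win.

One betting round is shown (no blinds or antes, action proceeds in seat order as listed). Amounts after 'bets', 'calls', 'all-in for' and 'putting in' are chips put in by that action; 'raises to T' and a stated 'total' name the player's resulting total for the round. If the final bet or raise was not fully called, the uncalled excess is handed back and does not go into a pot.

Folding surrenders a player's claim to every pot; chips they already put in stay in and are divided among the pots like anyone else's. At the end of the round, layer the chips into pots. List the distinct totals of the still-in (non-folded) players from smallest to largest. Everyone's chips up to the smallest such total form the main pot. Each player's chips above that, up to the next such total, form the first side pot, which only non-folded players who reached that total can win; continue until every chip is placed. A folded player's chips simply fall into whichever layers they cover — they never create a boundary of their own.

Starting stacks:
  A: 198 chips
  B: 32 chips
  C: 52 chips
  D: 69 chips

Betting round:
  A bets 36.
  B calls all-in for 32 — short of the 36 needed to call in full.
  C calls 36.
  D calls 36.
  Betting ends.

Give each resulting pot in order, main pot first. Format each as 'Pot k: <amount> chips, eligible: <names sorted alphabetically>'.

Pot 1: 128 chips, eligible: A, B, C, D
Pot 2: 12 chips, eligible: A, C, D

Derivation:
Contributions: A=36, B=32, C=36, D=36
Pot levels (distinct totals of non-folded players): 32, 36
Layer 1-32: 32 each from A, B, C, D = 32*4 = 128 chips; eligible A, B, C, D
Layer 33-36: 4 each from A, C, D = 4*3 = 12 chips; eligible A, C, D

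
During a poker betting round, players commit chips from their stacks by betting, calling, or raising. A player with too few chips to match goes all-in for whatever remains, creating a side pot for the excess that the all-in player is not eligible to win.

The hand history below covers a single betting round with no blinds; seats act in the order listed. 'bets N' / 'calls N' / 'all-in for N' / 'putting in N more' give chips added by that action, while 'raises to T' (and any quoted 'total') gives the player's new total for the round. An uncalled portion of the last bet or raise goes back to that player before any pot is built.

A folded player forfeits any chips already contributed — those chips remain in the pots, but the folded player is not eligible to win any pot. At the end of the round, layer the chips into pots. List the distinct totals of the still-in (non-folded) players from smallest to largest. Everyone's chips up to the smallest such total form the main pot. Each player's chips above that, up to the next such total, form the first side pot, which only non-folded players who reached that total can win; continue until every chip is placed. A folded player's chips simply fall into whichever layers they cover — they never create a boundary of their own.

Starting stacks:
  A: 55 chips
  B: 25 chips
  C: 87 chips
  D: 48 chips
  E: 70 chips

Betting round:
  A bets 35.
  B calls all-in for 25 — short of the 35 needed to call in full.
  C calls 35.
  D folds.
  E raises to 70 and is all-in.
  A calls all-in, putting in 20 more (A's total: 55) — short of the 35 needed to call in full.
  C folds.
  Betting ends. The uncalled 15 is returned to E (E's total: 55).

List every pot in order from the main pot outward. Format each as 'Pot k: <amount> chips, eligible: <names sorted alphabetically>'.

Contributions (after 15 returned to E): A=55, B=25, C=35, E=55
Folded: C, D
Pot levels (distinct totals of non-folded players): 25, 55
Layer 1-25: 25 each from A, B, C, E = 25*4 = 100 chips; eligible A, B, E
Layer 26-55: A 30 + C 10 + E 30 = 70 chips; eligible A, E

Pot 1: 100 chips, eligible: A, B, E
Pot 2: 70 chips, eligible: A, E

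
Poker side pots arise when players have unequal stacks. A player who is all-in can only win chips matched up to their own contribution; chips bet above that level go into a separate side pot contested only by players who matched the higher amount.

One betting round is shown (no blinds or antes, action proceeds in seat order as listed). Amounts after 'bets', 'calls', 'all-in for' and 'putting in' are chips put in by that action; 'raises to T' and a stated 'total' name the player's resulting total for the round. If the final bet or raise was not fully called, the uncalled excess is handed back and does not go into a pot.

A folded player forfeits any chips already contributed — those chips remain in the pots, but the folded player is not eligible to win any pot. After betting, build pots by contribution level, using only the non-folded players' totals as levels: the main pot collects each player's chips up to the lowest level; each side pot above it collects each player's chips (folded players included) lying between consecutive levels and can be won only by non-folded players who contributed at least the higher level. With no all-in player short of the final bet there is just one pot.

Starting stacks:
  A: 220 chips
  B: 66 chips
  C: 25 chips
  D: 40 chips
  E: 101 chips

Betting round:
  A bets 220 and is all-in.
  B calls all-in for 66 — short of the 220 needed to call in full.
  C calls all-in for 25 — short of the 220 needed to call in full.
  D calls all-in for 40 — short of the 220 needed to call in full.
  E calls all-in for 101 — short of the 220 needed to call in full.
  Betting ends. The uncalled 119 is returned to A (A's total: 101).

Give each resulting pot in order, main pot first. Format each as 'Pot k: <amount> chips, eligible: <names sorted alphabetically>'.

Pot 1: 125 chips, eligible: A, B, C, D, E
Pot 2: 60 chips, eligible: A, B, D, E
Pot 3: 78 chips, eligible: A, B, E
Pot 4: 70 chips, eligible: A, E

Derivation:
Contributions (after 119 returned to A): A=101, B=66, C=25, D=40, E=101
Pot levels (distinct totals of non-folded players): 25, 40, 66, 101
Layer 1-25: 25 each from A, B, C, D, E = 25*5 = 125 chips; eligible A, B, C, D, E
Layer 26-40: 15 each from A, B, D, E = 15*4 = 60 chips; eligible A, B, D, E
Layer 41-66: 26 each from A, B, E = 26*3 = 78 chips; eligible A, B, E
Layer 67-101: 35 each from A, E = 35*2 = 70 chips; eligible A, E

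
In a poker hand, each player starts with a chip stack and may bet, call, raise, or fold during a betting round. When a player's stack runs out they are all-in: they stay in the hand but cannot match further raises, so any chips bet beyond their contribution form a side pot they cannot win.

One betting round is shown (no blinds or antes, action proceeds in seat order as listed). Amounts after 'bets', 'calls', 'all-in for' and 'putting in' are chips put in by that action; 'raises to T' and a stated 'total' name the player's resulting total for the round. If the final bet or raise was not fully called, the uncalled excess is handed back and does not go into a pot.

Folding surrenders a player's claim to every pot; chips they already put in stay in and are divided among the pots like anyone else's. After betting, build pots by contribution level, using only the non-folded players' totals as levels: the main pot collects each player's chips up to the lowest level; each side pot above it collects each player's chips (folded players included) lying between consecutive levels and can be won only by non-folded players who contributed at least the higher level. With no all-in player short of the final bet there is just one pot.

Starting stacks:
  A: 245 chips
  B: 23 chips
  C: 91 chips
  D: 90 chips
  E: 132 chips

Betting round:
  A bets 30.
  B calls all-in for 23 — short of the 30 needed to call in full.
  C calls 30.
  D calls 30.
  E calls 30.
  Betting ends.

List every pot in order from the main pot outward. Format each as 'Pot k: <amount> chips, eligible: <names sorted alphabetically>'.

Pot 1: 115 chips, eligible: A, B, C, D, E
Pot 2: 28 chips, eligible: A, C, D, E

Derivation:
Contributions: A=30, B=23, C=30, D=30, E=30
Pot levels (distinct totals of non-folded players): 23, 30
Layer 1-23: 23 each from A, B, C, D, E = 23*5 = 115 chips; eligible A, B, C, D, E
Layer 24-30: 7 each from A, C, D, E = 7*4 = 28 chips; eligible A, C, D, E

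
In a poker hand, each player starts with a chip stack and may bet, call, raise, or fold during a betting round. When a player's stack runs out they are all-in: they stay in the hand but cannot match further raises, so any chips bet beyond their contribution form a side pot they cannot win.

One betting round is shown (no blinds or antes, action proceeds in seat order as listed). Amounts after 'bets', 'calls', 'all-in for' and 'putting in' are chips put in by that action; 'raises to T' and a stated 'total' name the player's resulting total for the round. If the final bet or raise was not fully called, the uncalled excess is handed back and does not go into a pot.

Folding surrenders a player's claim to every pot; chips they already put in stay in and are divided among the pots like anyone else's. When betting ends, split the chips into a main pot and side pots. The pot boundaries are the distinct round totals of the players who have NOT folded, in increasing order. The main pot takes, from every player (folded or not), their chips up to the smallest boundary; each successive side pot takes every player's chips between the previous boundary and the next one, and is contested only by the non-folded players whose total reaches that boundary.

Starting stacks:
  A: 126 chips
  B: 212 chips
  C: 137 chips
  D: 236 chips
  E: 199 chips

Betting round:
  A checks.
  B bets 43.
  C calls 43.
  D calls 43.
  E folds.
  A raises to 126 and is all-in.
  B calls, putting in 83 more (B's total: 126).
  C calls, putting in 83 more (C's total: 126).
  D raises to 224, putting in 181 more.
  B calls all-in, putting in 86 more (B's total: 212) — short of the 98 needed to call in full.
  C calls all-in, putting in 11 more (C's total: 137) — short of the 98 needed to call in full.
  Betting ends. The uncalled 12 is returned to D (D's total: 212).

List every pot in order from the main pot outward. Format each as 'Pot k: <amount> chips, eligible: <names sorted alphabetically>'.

Contributions (after 12 returned to D): A=126, B=212, C=137, D=212
Folded: E
Pot levels (distinct totals of non-folded players): 126, 137, 212
Layer 1-126: 126 each from A, B, C, D = 126*4 = 504 chips; eligible A, B, C, D
Layer 127-137: 11 each from B, C, D = 11*3 = 33 chips; eligible B, C, D
Layer 138-212: 75 each from B, D = 75*2 = 150 chips; eligible B, D

Pot 1: 504 chips, eligible: A, B, C, D
Pot 2: 33 chips, eligible: B, C, D
Pot 3: 150 chips, eligible: B, D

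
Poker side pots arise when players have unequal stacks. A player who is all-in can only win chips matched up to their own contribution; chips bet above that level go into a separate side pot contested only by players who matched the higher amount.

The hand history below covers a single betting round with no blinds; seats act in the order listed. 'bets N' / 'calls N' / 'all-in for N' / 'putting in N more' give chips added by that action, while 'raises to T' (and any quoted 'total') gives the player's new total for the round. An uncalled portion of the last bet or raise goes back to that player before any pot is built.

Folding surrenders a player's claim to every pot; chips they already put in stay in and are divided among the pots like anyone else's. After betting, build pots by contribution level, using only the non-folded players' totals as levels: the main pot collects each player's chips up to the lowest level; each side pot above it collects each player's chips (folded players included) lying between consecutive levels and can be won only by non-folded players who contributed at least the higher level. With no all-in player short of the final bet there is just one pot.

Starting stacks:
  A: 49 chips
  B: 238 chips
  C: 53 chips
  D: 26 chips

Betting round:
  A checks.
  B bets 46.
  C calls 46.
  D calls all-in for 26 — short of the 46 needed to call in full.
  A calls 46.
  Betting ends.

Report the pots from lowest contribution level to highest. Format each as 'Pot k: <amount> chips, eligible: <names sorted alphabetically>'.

Pot 1: 104 chips, eligible: A, B, C, D
Pot 2: 60 chips, eligible: A, B, C

Derivation:
Contributions: A=46, B=46, C=46, D=26
Pot levels (distinct totals of non-folded players): 26, 46
Layer 1-26: 26 each from A, B, C, D = 26*4 = 104 chips; eligible A, B, C, D
Layer 27-46: 20 each from A, B, C = 20*3 = 60 chips; eligible A, B, C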